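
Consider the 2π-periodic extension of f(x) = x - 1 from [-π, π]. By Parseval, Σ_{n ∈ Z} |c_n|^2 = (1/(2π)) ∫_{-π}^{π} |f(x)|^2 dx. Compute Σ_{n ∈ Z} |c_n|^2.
Σ |c_n|^2 = π^2/3 + 1

Expand and integrate term by term over [-π, π]:
  ∫ (x)^2 dx = 1·(2π^3/3); ∫ 2·1·(-1)·x dx = 0 (odd integrand); ∫ (-1)^2 dx = 1·2π.
So (1/(2π)) ∫_{-π}^{π} (x - 1)^2 dx = 1π^2/3 + 1 = π^2/3 + 1.
Parseval ⇒ Σ |c_n|^2 = π^2/3 + 1.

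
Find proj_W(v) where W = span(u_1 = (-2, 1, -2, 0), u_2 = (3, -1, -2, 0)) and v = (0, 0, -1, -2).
proj_W(v) = (4/117, 10/117, -116/117, 0)

Set up U = [u_1 | ... | u_2] ∈ R^(4×2). The projector onto W = col(U) is P = U (U^T U)^(-1) U^T.
Compute U^T U =
  [9, -3]
  [-3, 14],
and U^T v = (2, 2).
Solve U^T U · c = U^T v for the coefficients: c = (34/117, 8/39). The projection is proj_W(v) = U c.
Check: (v - proj_W(v)) · u_1 = 0  (should be 0).
Check: (v - proj_W(v)) · u_2 = 0  (should be 0).
Result: proj_W(v) = (4/117, 10/117, -116/117, 0).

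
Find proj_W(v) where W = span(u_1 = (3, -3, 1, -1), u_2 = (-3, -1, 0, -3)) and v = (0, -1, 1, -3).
proj_W(v) = (-174/371, -710/371, 163/371, -118/53)

Set up U = [u_1 | ... | u_2] ∈ R^(4×2). The projector onto W = col(U) is P = U (U^T U)^(-1) U^T.
Compute U^T U =
  [20, -3]
  [-3, 19],
and U^T v = (7, 10).
Solve U^T U · c = U^T v for the coefficients: c = (163/371, 221/371). The projection is proj_W(v) = U c.
Check: (v - proj_W(v)) · u_1 = 0  (should be 0).
Check: (v - proj_W(v)) · u_2 = 0  (should be 0).
Result: proj_W(v) = (-174/371, -710/371, 163/371, -118/53).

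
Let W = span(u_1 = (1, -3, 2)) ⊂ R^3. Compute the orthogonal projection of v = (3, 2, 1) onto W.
proj_W(v) = (-1/14, 3/14, -1/7)

Set up U = [u_1 | ... | u_1] ∈ R^(3×1). The projector onto W = col(U) is P = U (U^T U)^(-1) U^T.
Compute U^T U =
  [14],
and U^T v = (-1).
Solve U^T U · c = U^T v for the coefficients: c = (-1/14). The projection is proj_W(v) = U c.
Check: (v - proj_W(v)) · u_1 = 0  (should be 0).
Result: proj_W(v) = (-1/14, 3/14, -1/7).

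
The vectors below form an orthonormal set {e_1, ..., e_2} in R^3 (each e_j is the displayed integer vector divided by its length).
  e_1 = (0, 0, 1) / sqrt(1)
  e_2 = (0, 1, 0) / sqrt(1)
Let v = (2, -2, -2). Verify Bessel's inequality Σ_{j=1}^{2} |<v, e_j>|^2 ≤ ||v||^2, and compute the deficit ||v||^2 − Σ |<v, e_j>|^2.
Σ |<v, e_j>|^2 = 8; ||v||^2 = 12; deficit = 4

Write each e_j = u_j / sqrt(<u_j, u_j>) where u_j is the displayed integer vector. Then <v, e_j> = <v, u_j> / sqrt(<u_j, u_j>), so |<v, e_j>|^2 = <v, u_j>^2 / <u_j, u_j>.
Coefficients: <v, e_1> = -2/sqrt(1), <v, e_2> = -2/sqrt(1).
Square and sum: Σ |<v, e_j>|^2 = 8.
Compute ||v||^2 = v·v = 12.
Deficit = 12 − 8 = 4 ≥ 0, confirming Bessel's inequality. (The deficit equals ||v − Σ <v,e_j> e_j||^2, the squared distance from v to span{e_j}.)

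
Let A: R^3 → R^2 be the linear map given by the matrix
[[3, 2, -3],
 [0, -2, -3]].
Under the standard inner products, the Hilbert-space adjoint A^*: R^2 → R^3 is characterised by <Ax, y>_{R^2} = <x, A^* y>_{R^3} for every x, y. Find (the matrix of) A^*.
A^* = A^T =
[[3, 0],
 [2, -2],
 [-3, -3]]

For real matrices with standard dot products, the defining identity <Ax, y> = <x, A^* y> gives (Ax)^T y = x^T (A^*) y, i.e. x^T A^T y = x^T (A^*) y. Since this holds for all x, y, we must have A^* = A^T. Therefore
A^* =
[[3, 0],
 [2, -2],
 [-3, -3]].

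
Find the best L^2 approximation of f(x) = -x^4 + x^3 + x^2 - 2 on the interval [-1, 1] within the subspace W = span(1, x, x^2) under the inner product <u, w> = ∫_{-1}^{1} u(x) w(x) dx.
g(x) = x^2/7 + 3*x/5 - 67/35

The best approximation g ∈ W is the orthogonal projection of f onto W. Writing g = a_0 + a_1 x + a_2 x^2, the coefficients solve the normal equations G · a = b where
  G_{ij} = <φ_i, φ_j> and b_i = <f, φ_i>, with φ_0 = 1, φ_1 = x, φ_2 = x^2.
G =
  [2, 0, 2/3]
  [0, 2/3, 0]
  [2/3, 0, 2/5],
b = (-56/15, 2/5, -128/105).
Solving gives a_0 = -67/35, a_1 = 3/5, a_2 = 1/7, so
  g(x) = x^2/7 + 3*x/5 - 67/35.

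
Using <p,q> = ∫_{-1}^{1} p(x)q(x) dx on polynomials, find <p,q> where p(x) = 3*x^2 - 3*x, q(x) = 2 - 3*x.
<p,q> = 10

Expand the product: p(x)·q(x) = -9*x^3 + 15*x^2 - 6*x.
∫_{-1}^{1} of each monomial x^k gives [2/(k+1) if k even, 0 if k odd]. Integrating term-by-term (or equivalently evaluating the antiderivative F(x) = -9*x^4/4 + 5*x^3 - 3*x^2 at the endpoints):
  F(1) − F(−1) = -1/4 − (-41/4) = 10.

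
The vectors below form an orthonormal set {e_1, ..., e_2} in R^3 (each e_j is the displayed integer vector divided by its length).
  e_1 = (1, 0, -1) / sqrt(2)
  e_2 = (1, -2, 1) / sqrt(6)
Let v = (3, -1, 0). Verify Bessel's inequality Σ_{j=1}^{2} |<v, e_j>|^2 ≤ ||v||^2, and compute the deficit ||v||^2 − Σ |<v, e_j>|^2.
Σ |<v, e_j>|^2 = 26/3; ||v||^2 = 10; deficit = 4/3

Write each e_j = u_j / sqrt(<u_j, u_j>) where u_j is the displayed integer vector. Then <v, e_j> = <v, u_j> / sqrt(<u_j, u_j>), so |<v, e_j>|^2 = <v, u_j>^2 / <u_j, u_j>.
Coefficients: <v, e_1> = 3/sqrt(2), <v, e_2> = 5/sqrt(6).
Square and sum: Σ |<v, e_j>|^2 = 26/3.
Compute ||v||^2 = v·v = 10.
Deficit = 10 − 26/3 = 4/3 ≥ 0, confirming Bessel's inequality. (The deficit equals ||v − Σ <v,e_j> e_j||^2, the squared distance from v to span{e_j}.)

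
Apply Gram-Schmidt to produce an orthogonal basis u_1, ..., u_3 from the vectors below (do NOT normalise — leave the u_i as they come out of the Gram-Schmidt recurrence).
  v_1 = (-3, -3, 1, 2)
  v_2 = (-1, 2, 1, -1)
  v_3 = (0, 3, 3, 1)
Orthogonal basis:
  u_1 = (-3, -3, 1, 2)
  u_2 = (-35/23, 34/23, 27/23, -15/23)
  u_3 = (36/29, 111/145, 263/145, 61/29)

Apply the Gram-Schmidt recurrence
  u_1 = v_1
  u_i = v_i − Σ_{j<i} ((v_i · u_j) / (u_j · u_j)) · u_j.

Step by step this gives:
  u_1 = (-3, -3, 1, 2)
  u_2 = (-35/23, 34/23, 27/23, -15/23)
  u_3 = (36/29, 111/145, 263/145, 61/29)

Orthogonality check:
  u_2 · u_1 = 0 (should be 0)
  u_3 · u_1 = 0 (should be 0)
  u_3 · u_2 = 0 (should be 0)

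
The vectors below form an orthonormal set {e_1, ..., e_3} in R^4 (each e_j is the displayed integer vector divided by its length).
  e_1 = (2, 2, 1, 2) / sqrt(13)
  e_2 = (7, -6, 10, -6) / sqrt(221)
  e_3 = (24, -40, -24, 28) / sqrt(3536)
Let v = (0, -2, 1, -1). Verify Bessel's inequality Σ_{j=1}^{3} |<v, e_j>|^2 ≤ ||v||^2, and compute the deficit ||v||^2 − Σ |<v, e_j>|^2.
Σ |<v, e_j>|^2 = 74/13; ||v||^2 = 6; deficit = 4/13

Write each e_j = u_j / sqrt(<u_j, u_j>) where u_j is the displayed integer vector. Then <v, e_j> = <v, u_j> / sqrt(<u_j, u_j>), so |<v, e_j>|^2 = <v, u_j>^2 / <u_j, u_j>.
Coefficients: <v, e_1> = -5/sqrt(13), <v, e_2> = 28/sqrt(221), <v, e_3> = 28/sqrt(3536).
Square and sum: Σ |<v, e_j>|^2 = 74/13.
Compute ||v||^2 = v·v = 6.
Deficit = 6 − 74/13 = 4/13 ≥ 0, confirming Bessel's inequality. (The deficit equals ||v − Σ <v,e_j> e_j||^2, the squared distance from v to span{e_j}.)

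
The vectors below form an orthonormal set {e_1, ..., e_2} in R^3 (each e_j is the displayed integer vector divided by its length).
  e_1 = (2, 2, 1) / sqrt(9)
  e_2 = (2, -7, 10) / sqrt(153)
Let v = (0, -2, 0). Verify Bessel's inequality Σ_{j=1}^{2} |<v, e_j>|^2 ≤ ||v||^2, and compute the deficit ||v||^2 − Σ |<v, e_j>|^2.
Σ |<v, e_j>|^2 = 52/17; ||v||^2 = 4; deficit = 16/17

Write each e_j = u_j / sqrt(<u_j, u_j>) where u_j is the displayed integer vector. Then <v, e_j> = <v, u_j> / sqrt(<u_j, u_j>), so |<v, e_j>|^2 = <v, u_j>^2 / <u_j, u_j>.
Coefficients: <v, e_1> = -4/sqrt(9), <v, e_2> = 14/sqrt(153).
Square and sum: Σ |<v, e_j>|^2 = 52/17.
Compute ||v||^2 = v·v = 4.
Deficit = 4 − 52/17 = 16/17 ≥ 0, confirming Bessel's inequality. (The deficit equals ||v − Σ <v,e_j> e_j||^2, the squared distance from v to span{e_j}.)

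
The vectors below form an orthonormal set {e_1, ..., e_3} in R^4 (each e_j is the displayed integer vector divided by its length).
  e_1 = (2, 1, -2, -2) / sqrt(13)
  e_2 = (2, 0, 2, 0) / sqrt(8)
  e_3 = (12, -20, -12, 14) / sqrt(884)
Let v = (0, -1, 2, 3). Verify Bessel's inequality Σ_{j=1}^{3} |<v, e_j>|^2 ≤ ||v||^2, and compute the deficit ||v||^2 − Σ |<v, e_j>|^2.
Σ |<v, e_j>|^2 = 220/17; ||v||^2 = 14; deficit = 18/17

Write each e_j = u_j / sqrt(<u_j, u_j>) where u_j is the displayed integer vector. Then <v, e_j> = <v, u_j> / sqrt(<u_j, u_j>), so |<v, e_j>|^2 = <v, u_j>^2 / <u_j, u_j>.
Coefficients: <v, e_1> = -11/sqrt(13), <v, e_2> = 4/sqrt(8), <v, e_3> = 38/sqrt(884).
Square and sum: Σ |<v, e_j>|^2 = 220/17.
Compute ||v||^2 = v·v = 14.
Deficit = 14 − 220/17 = 18/17 ≥ 0, confirming Bessel's inequality. (The deficit equals ||v − Σ <v,e_j> e_j||^2, the squared distance from v to span{e_j}.)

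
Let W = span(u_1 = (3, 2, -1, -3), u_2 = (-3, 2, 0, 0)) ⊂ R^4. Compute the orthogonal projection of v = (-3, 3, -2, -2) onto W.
proj_W(v) = (-345/137, 510/137, -70/137, -210/137)

Set up U = [u_1 | ... | u_2] ∈ R^(4×2). The projector onto W = col(U) is P = U (U^T U)^(-1) U^T.
Compute U^T U =
  [23, -5]
  [-5, 13],
and U^T v = (5, 15).
Solve U^T U · c = U^T v for the coefficients: c = (70/137, 185/137). The projection is proj_W(v) = U c.
Check: (v - proj_W(v)) · u_1 = 0  (should be 0).
Check: (v - proj_W(v)) · u_2 = 0  (should be 0).
Result: proj_W(v) = (-345/137, 510/137, -70/137, -210/137).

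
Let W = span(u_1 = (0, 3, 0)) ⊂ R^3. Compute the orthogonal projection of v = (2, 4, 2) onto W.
proj_W(v) = (0, 4, 0)

Set up U = [u_1 | ... | u_1] ∈ R^(3×1). The projector onto W = col(U) is P = U (U^T U)^(-1) U^T.
Compute U^T U =
  [9],
and U^T v = (12).
Solve U^T U · c = U^T v for the coefficients: c = (4/3). The projection is proj_W(v) = U c.
Check: (v - proj_W(v)) · u_1 = 0  (should be 0).
Result: proj_W(v) = (0, 4, 0).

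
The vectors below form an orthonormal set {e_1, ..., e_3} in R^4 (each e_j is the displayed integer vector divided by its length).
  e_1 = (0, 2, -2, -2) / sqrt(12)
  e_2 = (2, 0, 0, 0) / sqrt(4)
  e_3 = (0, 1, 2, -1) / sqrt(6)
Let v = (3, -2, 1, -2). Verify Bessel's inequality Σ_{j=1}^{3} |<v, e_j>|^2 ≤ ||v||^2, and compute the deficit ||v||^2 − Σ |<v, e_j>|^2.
Σ |<v, e_j>|^2 = 10; ||v||^2 = 18; deficit = 8

Write each e_j = u_j / sqrt(<u_j, u_j>) where u_j is the displayed integer vector. Then <v, e_j> = <v, u_j> / sqrt(<u_j, u_j>), so |<v, e_j>|^2 = <v, u_j>^2 / <u_j, u_j>.
Coefficients: <v, e_1> = -2/sqrt(12), <v, e_2> = 6/sqrt(4), <v, e_3> = 2/sqrt(6).
Square and sum: Σ |<v, e_j>|^2 = 10.
Compute ||v||^2 = v·v = 18.
Deficit = 18 − 10 = 8 ≥ 0, confirming Bessel's inequality. (The deficit equals ||v − Σ <v,e_j> e_j||^2, the squared distance from v to span{e_j}.)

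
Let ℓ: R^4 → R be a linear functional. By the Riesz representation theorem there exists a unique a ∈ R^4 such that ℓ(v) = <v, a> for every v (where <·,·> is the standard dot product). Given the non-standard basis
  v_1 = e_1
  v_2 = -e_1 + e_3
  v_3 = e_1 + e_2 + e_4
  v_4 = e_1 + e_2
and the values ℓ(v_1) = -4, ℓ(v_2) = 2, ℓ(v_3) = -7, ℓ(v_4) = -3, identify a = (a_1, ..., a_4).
a = (-4, 1, -2, -4)

Write a = (a_1, ..., a_4) in the standard basis. For each basis vector v_i, ℓ(v_i) = <v_i, a> is a linear equation in the a_j's. Collect the n equations into a matrix system V a = ℓ, where row i of V is v_i (expressed in the standard basis). Since V is invertible (lower-triangular with 1s on the diagonal, up to permutation), solve by back-substitution:
  V =
[[1, 0, 0, 0],
 [-1, 0, 1, 0],
 [1, 1, 0, 1],
 [1, 1, 0, 0]]
  V a = (-4, 2, -7, -3)
Solving gives a = (-4, 1, -2, -4).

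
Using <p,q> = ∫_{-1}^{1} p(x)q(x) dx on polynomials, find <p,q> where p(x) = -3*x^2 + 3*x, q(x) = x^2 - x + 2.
<p,q> = -36/5

Expand the product: p(x)·q(x) = -3*x^4 + 6*x^3 - 9*x^2 + 6*x.
∫_{-1}^{1} of each monomial x^k gives [2/(k+1) if k even, 0 if k odd]. Integrating term-by-term (or equivalently evaluating the antiderivative F(x) = -3*x^5/5 + 3*x^4/2 - 3*x^3 + 3*x^2 at the endpoints):
  F(1) − F(−1) = 9/10 − (81/10) = -36/5.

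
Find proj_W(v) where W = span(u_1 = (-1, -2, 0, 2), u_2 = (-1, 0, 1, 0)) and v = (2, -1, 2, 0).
proj_W(v) = (0, 0, 0, 0)

Set up U = [u_1 | ... | u_2] ∈ R^(4×2). The projector onto W = col(U) is P = U (U^T U)^(-1) U^T.
Compute U^T U =
  [9, 1]
  [1, 2],
and U^T v = (0, 0).
Solve U^T U · c = U^T v for the coefficients: c = (0, 0). The projection is proj_W(v) = U c.
Check: (v - proj_W(v)) · u_1 = 0  (should be 0).
Check: (v - proj_W(v)) · u_2 = 0  (should be 0).
Result: proj_W(v) = (0, 0, 0, 0).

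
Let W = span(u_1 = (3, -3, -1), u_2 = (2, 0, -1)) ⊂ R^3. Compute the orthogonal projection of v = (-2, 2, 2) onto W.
proj_W(v) = (-58/23, 42/23, 22/23)

Set up U = [u_1 | ... | u_2] ∈ R^(3×2). The projector onto W = col(U) is P = U (U^T U)^(-1) U^T.
Compute U^T U =
  [19, 7]
  [7, 5],
and U^T v = (-14, -6).
Solve U^T U · c = U^T v for the coefficients: c = (-14/23, -8/23). The projection is proj_W(v) = U c.
Check: (v - proj_W(v)) · u_1 = 0  (should be 0).
Check: (v - proj_W(v)) · u_2 = 0  (should be 0).
Result: proj_W(v) = (-58/23, 42/23, 22/23).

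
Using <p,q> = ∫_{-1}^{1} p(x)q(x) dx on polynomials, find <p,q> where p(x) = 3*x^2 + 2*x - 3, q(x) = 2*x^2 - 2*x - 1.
<p,q> = -4/15

Expand the product: p(x)·q(x) = 6*x^4 - 2*x^3 - 13*x^2 + 4*x + 3.
∫_{-1}^{1} of each monomial x^k gives [2/(k+1) if k even, 0 if k odd]. Integrating term-by-term (or equivalently evaluating the antiderivative F(x) = 6*x^5/5 - x^4/2 - 13*x^3/3 + 2*x^2 + 3*x at the endpoints):
  F(1) − F(−1) = 41/30 − (49/30) = -4/15.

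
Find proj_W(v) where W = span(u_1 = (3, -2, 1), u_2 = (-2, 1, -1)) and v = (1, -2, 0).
proj_W(v) = (4/3, -5/3, -1/3)

Set up U = [u_1 | ... | u_2] ∈ R^(3×2). The projector onto W = col(U) is P = U (U^T U)^(-1) U^T.
Compute U^T U =
  [14, -9]
  [-9, 6],
and U^T v = (7, -4).
Solve U^T U · c = U^T v for the coefficients: c = (2, 7/3). The projection is proj_W(v) = U c.
Check: (v - proj_W(v)) · u_1 = 0  (should be 0).
Check: (v - proj_W(v)) · u_2 = 0  (should be 0).
Result: proj_W(v) = (4/3, -5/3, -1/3).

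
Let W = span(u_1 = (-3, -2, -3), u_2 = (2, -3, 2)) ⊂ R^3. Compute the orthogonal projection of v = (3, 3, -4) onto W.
proj_W(v) = (-1/2, 3, -1/2)

Set up U = [u_1 | ... | u_2] ∈ R^(3×2). The projector onto W = col(U) is P = U (U^T U)^(-1) U^T.
Compute U^T U =
  [22, -6]
  [-6, 17],
and U^T v = (-3, -11).
Solve U^T U · c = U^T v for the coefficients: c = (-9/26, -10/13). The projection is proj_W(v) = U c.
Check: (v - proj_W(v)) · u_1 = 0  (should be 0).
Check: (v - proj_W(v)) · u_2 = 0  (should be 0).
Result: proj_W(v) = (-1/2, 3, -1/2).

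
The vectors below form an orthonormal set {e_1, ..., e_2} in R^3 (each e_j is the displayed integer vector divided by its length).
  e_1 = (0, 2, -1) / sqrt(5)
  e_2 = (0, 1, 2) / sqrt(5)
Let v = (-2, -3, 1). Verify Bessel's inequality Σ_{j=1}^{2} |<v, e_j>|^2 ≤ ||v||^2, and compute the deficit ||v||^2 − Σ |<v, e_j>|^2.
Σ |<v, e_j>|^2 = 10; ||v||^2 = 14; deficit = 4

Write each e_j = u_j / sqrt(<u_j, u_j>) where u_j is the displayed integer vector. Then <v, e_j> = <v, u_j> / sqrt(<u_j, u_j>), so |<v, e_j>|^2 = <v, u_j>^2 / <u_j, u_j>.
Coefficients: <v, e_1> = -7/sqrt(5), <v, e_2> = -1/sqrt(5).
Square and sum: Σ |<v, e_j>|^2 = 10.
Compute ||v||^2 = v·v = 14.
Deficit = 14 − 10 = 4 ≥ 0, confirming Bessel's inequality. (The deficit equals ||v − Σ <v,e_j> e_j||^2, the squared distance from v to span{e_j}.)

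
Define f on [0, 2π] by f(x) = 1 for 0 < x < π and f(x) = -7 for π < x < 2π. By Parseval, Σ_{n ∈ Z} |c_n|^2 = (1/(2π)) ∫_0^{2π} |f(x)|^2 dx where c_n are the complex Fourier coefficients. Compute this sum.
Σ |c_n|^2 = 25

Parseval equates the L^2 energy of f (normalised by 1/(2π)) with the ℓ^2 sum of its Fourier coefficients: (1/(2π)) ∫_0^{2π} |f|^2 = Σ |c_n|^2.
Compute the left side: (1/(2π)) [∫_0^π 1^2 dx + ∫_π^{2π} (-7)^2 dx] = (1/(2π)) · (1π + 49π) = (1 + 49)/2 = 25.
So Σ_{n ∈ Z} |c_n|^2 = 25.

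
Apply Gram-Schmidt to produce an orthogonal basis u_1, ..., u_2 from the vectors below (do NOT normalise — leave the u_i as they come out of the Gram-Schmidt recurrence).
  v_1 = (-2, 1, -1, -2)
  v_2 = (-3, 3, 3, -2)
Orthogonal basis:
  u_1 = (-2, 1, -1, -2)
  u_2 = (-1, 2, 4, 0)

Apply the Gram-Schmidt recurrence
  u_1 = v_1
  u_i = v_i − Σ_{j<i} ((v_i · u_j) / (u_j · u_j)) · u_j.

Step by step this gives:
  u_1 = (-2, 1, -1, -2)
  u_2 = (-1, 2, 4, 0)

Orthogonality check:
  u_2 · u_1 = 0 (should be 0)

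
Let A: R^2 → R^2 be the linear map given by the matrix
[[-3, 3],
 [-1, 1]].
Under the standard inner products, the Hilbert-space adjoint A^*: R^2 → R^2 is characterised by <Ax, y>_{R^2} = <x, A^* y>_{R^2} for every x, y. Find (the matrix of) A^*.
A^* = A^T =
[[-3, -1],
 [3, 1]]

For real matrices with standard dot products, the defining identity <Ax, y> = <x, A^* y> gives (Ax)^T y = x^T (A^*) y, i.e. x^T A^T y = x^T (A^*) y. Since this holds for all x, y, we must have A^* = A^T. Therefore
A^* =
[[-3, -1],
 [3, 1]].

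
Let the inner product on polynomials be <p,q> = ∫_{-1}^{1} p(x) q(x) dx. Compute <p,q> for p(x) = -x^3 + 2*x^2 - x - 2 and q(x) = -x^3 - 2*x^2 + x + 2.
<p,q> = -488/105

Expand the product: p(x)·q(x) = x^6 - 4*x^4 + 4*x^3 + 7*x^2 - 4*x - 4.
∫_{-1}^{1} of each monomial x^k gives [2/(k+1) if k even, 0 if k odd]. Integrating term-by-term (or equivalently evaluating the antiderivative F(x) = x^7/7 - 4*x^5/5 + x^4 + 7*x^3/3 - 2*x^2 - 4*x at the endpoints):
  F(1) − F(−1) = -349/105 − (139/105) = -488/105.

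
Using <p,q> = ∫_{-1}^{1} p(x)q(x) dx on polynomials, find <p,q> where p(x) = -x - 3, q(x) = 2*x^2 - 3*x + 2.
<p,q> = -14

Expand the product: p(x)·q(x) = -2*x^3 - 3*x^2 + 7*x - 6.
∫_{-1}^{1} of each monomial x^k gives [2/(k+1) if k even, 0 if k odd]. Integrating term-by-term (or equivalently evaluating the antiderivative F(x) = -x^4/2 - x^3 + 7*x^2/2 - 6*x at the endpoints):
  F(1) − F(−1) = -4 − (10) = -14.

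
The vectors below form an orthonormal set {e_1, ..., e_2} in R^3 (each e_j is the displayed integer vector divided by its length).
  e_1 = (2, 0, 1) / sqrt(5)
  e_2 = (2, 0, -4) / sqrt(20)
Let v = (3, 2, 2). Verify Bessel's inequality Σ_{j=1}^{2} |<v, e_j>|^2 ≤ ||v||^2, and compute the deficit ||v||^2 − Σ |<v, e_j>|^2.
Σ |<v, e_j>|^2 = 13; ||v||^2 = 17; deficit = 4

Write each e_j = u_j / sqrt(<u_j, u_j>) where u_j is the displayed integer vector. Then <v, e_j> = <v, u_j> / sqrt(<u_j, u_j>), so |<v, e_j>|^2 = <v, u_j>^2 / <u_j, u_j>.
Coefficients: <v, e_1> = 8/sqrt(5), <v, e_2> = -2/sqrt(20).
Square and sum: Σ |<v, e_j>|^2 = 13.
Compute ||v||^2 = v·v = 17.
Deficit = 17 − 13 = 4 ≥ 0, confirming Bessel's inequality. (The deficit equals ||v − Σ <v,e_j> e_j||^2, the squared distance from v to span{e_j}.)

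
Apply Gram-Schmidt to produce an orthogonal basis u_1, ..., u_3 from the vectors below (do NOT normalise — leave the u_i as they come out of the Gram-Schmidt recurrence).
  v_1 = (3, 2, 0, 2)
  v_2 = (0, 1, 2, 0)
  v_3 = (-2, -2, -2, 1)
Orthogonal basis:
  u_1 = (3, 2, 0, 2)
  u_2 = (-6/17, 13/17, 2, -4/17)
  u_3 = (-26/27, -20/81, 10/81, 137/81)

Apply the Gram-Schmidt recurrence
  u_1 = v_1
  u_i = v_i − Σ_{j<i} ((v_i · u_j) / (u_j · u_j)) · u_j.

Step by step this gives:
  u_1 = (3, 2, 0, 2)
  u_2 = (-6/17, 13/17, 2, -4/17)
  u_3 = (-26/27, -20/81, 10/81, 137/81)

Orthogonality check:
  u_2 · u_1 = 0 (should be 0)
  u_3 · u_1 = 0 (should be 0)
  u_3 · u_2 = 0 (should be 0)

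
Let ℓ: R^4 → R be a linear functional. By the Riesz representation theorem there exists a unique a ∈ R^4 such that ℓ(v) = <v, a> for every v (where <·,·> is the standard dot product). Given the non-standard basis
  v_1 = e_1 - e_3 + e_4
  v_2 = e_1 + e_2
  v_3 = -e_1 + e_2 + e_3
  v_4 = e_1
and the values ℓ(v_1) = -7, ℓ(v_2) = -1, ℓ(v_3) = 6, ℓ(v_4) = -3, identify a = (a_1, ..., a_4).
a = (-3, 2, 1, -3)

Write a = (a_1, ..., a_4) in the standard basis. For each basis vector v_i, ℓ(v_i) = <v_i, a> is a linear equation in the a_j's. Collect the n equations into a matrix system V a = ℓ, where row i of V is v_i (expressed in the standard basis). Since V is invertible (lower-triangular with 1s on the diagonal, up to permutation), solve by back-substitution:
  V =
[[1, 0, -1, 1],
 [1, 1, 0, 0],
 [-1, 1, 1, 0],
 [1, 0, 0, 0]]
  V a = (-7, -1, 6, -3)
Solving gives a = (-3, 2, 1, -3).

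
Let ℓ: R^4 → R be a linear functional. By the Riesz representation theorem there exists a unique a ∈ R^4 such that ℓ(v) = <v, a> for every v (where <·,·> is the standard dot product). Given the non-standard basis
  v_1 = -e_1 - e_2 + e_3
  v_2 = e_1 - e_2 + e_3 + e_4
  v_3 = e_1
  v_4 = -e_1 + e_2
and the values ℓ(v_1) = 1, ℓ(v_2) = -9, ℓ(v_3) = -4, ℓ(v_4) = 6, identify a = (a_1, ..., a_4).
a = (-4, 2, -1, -2)

Write a = (a_1, ..., a_4) in the standard basis. For each basis vector v_i, ℓ(v_i) = <v_i, a> is a linear equation in the a_j's. Collect the n equations into a matrix system V a = ℓ, where row i of V is v_i (expressed in the standard basis). Since V is invertible (lower-triangular with 1s on the diagonal, up to permutation), solve by back-substitution:
  V =
[[-1, -1, 1, 0],
 [1, -1, 1, 1],
 [1, 0, 0, 0],
 [-1, 1, 0, 0]]
  V a = (1, -9, -4, 6)
Solving gives a = (-4, 2, -1, -2).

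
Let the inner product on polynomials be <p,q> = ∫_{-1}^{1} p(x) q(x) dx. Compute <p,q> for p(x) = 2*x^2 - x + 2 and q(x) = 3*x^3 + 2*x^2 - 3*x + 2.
<p,q> = 236/15

Expand the product: p(x)·q(x) = 6*x^5 + x^4 - 2*x^3 + 11*x^2 - 8*x + 4.
∫_{-1}^{1} of each monomial x^k gives [2/(k+1) if k even, 0 if k odd]. Integrating term-by-term (or equivalently evaluating the antiderivative F(x) = x^6 + x^5/5 - x^4/2 + 11*x^3/3 - 4*x^2 + 4*x at the endpoints):
  F(1) − F(−1) = 131/30 − (-341/30) = 236/15.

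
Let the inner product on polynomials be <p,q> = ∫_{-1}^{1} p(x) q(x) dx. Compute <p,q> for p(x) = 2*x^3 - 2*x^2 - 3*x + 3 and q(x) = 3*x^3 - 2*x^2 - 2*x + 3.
<p,q> = 424/35

Expand the product: p(x)·q(x) = 6*x^6 - 10*x^5 - 9*x^4 + 25*x^3 - 6*x^2 - 15*x + 9.
∫_{-1}^{1} of each monomial x^k gives [2/(k+1) if k even, 0 if k odd]. Integrating term-by-term (or equivalently evaluating the antiderivative F(x) = 6*x^7/7 - 5*x^6/3 - 9*x^5/5 + 25*x^4/4 - 2*x^3 - 15*x^2/2 + 9*x at the endpoints):
  F(1) − F(−1) = 1319/420 − (-3769/420) = 424/35.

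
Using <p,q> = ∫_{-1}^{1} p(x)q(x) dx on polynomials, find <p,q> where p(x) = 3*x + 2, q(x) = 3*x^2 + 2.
<p,q> = 12

Expand the product: p(x)·q(x) = 9*x^3 + 6*x^2 + 6*x + 4.
∫_{-1}^{1} of each monomial x^k gives [2/(k+1) if k even, 0 if k odd]. Integrating term-by-term (or equivalently evaluating the antiderivative F(x) = 9*x^4/4 + 2*x^3 + 3*x^2 + 4*x at the endpoints):
  F(1) − F(−1) = 45/4 − (-3/4) = 12.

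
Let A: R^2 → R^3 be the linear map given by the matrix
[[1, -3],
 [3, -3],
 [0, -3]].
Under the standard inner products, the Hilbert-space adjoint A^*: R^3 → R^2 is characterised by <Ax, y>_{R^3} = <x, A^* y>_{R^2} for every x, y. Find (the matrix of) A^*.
A^* = A^T =
[[1, 3, 0],
 [-3, -3, -3]]

For real matrices with standard dot products, the defining identity <Ax, y> = <x, A^* y> gives (Ax)^T y = x^T (A^*) y, i.e. x^T A^T y = x^T (A^*) y. Since this holds for all x, y, we must have A^* = A^T. Therefore
A^* =
[[1, 3, 0],
 [-3, -3, -3]].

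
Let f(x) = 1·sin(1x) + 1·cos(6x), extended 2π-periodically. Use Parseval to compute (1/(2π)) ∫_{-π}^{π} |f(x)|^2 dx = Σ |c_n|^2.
Σ |c_n|^2 = 1

Expand |f|^2 and use orthogonality of {sin(nx), cos(mx)} on [-π, π]:
  ∫_{-π}^{π} sin(nx)^2 dx = π, ∫ cos(mx)^2 dx = π, and cross terms integrate to 0.
So ∫_{-π}^{π} f(x)^2 dx = 1^2 · π + 1^2 · π = (1 + 1)π.
Divide by 2π: (1 + 1)/2 = 1.
By Parseval, this equals Σ |c_n|^2.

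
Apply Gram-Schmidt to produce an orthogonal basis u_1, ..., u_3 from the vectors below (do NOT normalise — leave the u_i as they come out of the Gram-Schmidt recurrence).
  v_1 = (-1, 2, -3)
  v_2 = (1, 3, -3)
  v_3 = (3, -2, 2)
Orthogonal basis:
  u_1 = (-1, 2, -3)
  u_2 = (2, 1, 0)
  u_3 = (33/70, -33/35, -11/14)

Apply the Gram-Schmidt recurrence
  u_1 = v_1
  u_i = v_i − Σ_{j<i} ((v_i · u_j) / (u_j · u_j)) · u_j.

Step by step this gives:
  u_1 = (-1, 2, -3)
  u_2 = (2, 1, 0)
  u_3 = (33/70, -33/35, -11/14)

Orthogonality check:
  u_2 · u_1 = 0 (should be 0)
  u_3 · u_1 = 0 (should be 0)
  u_3 · u_2 = 0 (should be 0)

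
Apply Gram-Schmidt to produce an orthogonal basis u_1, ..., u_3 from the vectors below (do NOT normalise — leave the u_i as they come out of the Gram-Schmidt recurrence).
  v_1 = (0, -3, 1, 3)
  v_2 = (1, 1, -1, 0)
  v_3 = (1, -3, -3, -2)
Orthogonal basis:
  u_1 = (0, -3, 1, 3)
  u_2 = (1, 7/19, -15/19, 12/19)
  u_3 = (22/41, -130/41, -108/41, -94/41)

Apply the Gram-Schmidt recurrence
  u_1 = v_1
  u_i = v_i − Σ_{j<i} ((v_i · u_j) / (u_j · u_j)) · u_j.

Step by step this gives:
  u_1 = (0, -3, 1, 3)
  u_2 = (1, 7/19, -15/19, 12/19)
  u_3 = (22/41, -130/41, -108/41, -94/41)

Orthogonality check:
  u_2 · u_1 = 0 (should be 0)
  u_3 · u_1 = 0 (should be 0)
  u_3 · u_2 = 0 (should be 0)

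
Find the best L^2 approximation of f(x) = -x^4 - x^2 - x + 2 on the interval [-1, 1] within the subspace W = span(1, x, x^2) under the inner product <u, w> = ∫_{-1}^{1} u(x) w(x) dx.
g(x) = -13*x^2/7 - x + 73/35

The best approximation g ∈ W is the orthogonal projection of f onto W. Writing g = a_0 + a_1 x + a_2 x^2, the coefficients solve the normal equations G · a = b where
  G_{ij} = <φ_i, φ_j> and b_i = <f, φ_i>, with φ_0 = 1, φ_1 = x, φ_2 = x^2.
G =
  [2, 0, 2/3]
  [0, 2/3, 0]
  [2/3, 0, 2/5],
b = (44/15, -2/3, 68/105).
Solving gives a_0 = 73/35, a_1 = -1, a_2 = -13/7, so
  g(x) = -13*x^2/7 - x + 73/35.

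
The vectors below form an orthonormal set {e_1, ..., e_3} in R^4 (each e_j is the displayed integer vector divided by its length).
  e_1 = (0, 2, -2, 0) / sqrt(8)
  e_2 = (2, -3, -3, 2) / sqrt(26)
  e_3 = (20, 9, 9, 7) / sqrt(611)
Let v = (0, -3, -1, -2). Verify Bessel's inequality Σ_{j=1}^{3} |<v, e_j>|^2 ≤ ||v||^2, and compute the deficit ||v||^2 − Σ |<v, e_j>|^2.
Σ |<v, e_j>|^2 = 402/47; ||v||^2 = 14; deficit = 256/47

Write each e_j = u_j / sqrt(<u_j, u_j>) where u_j is the displayed integer vector. Then <v, e_j> = <v, u_j> / sqrt(<u_j, u_j>), so |<v, e_j>|^2 = <v, u_j>^2 / <u_j, u_j>.
Coefficients: <v, e_1> = -4/sqrt(8), <v, e_2> = 8/sqrt(26), <v, e_3> = -50/sqrt(611).
Square and sum: Σ |<v, e_j>|^2 = 402/47.
Compute ||v||^2 = v·v = 14.
Deficit = 14 − 402/47 = 256/47 ≥ 0, confirming Bessel's inequality. (The deficit equals ||v − Σ <v,e_j> e_j||^2, the squared distance from v to span{e_j}.)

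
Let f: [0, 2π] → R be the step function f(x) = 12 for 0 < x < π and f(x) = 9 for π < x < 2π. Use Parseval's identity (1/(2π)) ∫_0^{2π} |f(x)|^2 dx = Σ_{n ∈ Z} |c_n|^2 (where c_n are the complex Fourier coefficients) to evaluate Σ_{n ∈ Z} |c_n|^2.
Σ |c_n|^2 = 225/2

Parseval equates the L^2 energy of f (normalised by 1/(2π)) with the ℓ^2 sum of its Fourier coefficients: (1/(2π)) ∫_0^{2π} |f|^2 = Σ |c_n|^2.
Compute the left side: (1/(2π)) [∫_0^π 12^2 dx + ∫_π^{2π} 9^2 dx] = (1/(2π)) · (144π + 81π) = (144 + 81)/2 = 225/2.
So Σ_{n ∈ Z} |c_n|^2 = 225/2.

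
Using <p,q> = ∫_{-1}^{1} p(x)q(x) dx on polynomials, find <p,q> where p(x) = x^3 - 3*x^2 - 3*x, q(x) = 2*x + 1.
<p,q> = -26/5

Expand the product: p(x)·q(x) = 2*x^4 - 5*x^3 - 9*x^2 - 3*x.
∫_{-1}^{1} of each monomial x^k gives [2/(k+1) if k even, 0 if k odd]. Integrating term-by-term (or equivalently evaluating the antiderivative F(x) = 2*x^5/5 - 5*x^4/4 - 3*x^3 - 3*x^2/2 at the endpoints):
  F(1) − F(−1) = -107/20 − (-3/20) = -26/5.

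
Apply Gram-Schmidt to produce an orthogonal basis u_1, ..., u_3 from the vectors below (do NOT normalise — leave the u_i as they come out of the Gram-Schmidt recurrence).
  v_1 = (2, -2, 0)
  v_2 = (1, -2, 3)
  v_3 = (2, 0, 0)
Orthogonal basis:
  u_1 = (2, -2, 0)
  u_2 = (-1/2, -1/2, 3)
  u_3 = (18/19, 18/19, 6/19)

Apply the Gram-Schmidt recurrence
  u_1 = v_1
  u_i = v_i − Σ_{j<i} ((v_i · u_j) / (u_j · u_j)) · u_j.

Step by step this gives:
  u_1 = (2, -2, 0)
  u_2 = (-1/2, -1/2, 3)
  u_3 = (18/19, 18/19, 6/19)

Orthogonality check:
  u_2 · u_1 = 0 (should be 0)
  u_3 · u_1 = 0 (should be 0)
  u_3 · u_2 = 0 (should be 0)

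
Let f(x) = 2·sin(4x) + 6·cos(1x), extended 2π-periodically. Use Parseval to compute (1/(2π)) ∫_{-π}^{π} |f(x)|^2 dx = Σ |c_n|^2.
Σ |c_n|^2 = 20

Expand |f|^2 and use orthogonality of {sin(nx), cos(mx)} on [-π, π]:
  ∫_{-π}^{π} sin(nx)^2 dx = π, ∫ cos(mx)^2 dx = π, and cross terms integrate to 0.
So ∫_{-π}^{π} f(x)^2 dx = 2^2 · π + 6^2 · π = (4 + 36)π.
Divide by 2π: (4 + 36)/2 = 20.
By Parseval, this equals Σ |c_n|^2.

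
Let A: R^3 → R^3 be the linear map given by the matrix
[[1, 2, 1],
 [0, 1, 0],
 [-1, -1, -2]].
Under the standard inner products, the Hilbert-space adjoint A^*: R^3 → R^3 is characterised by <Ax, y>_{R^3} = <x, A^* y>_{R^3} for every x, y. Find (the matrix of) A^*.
A^* = A^T =
[[1, 0, -1],
 [2, 1, -1],
 [1, 0, -2]]

For real matrices with standard dot products, the defining identity <Ax, y> = <x, A^* y> gives (Ax)^T y = x^T (A^*) y, i.e. x^T A^T y = x^T (A^*) y. Since this holds for all x, y, we must have A^* = A^T. Therefore
A^* =
[[1, 0, -1],
 [2, 1, -1],
 [1, 0, -2]].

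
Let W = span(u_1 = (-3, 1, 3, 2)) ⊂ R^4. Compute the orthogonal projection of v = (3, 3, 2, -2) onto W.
proj_W(v) = (12/23, -4/23, -12/23, -8/23)

Set up U = [u_1 | ... | u_1] ∈ R^(4×1). The projector onto W = col(U) is P = U (U^T U)^(-1) U^T.
Compute U^T U =
  [23],
and U^T v = (-4).
Solve U^T U · c = U^T v for the coefficients: c = (-4/23). The projection is proj_W(v) = U c.
Check: (v - proj_W(v)) · u_1 = 0  (should be 0).
Result: proj_W(v) = (12/23, -4/23, -12/23, -8/23).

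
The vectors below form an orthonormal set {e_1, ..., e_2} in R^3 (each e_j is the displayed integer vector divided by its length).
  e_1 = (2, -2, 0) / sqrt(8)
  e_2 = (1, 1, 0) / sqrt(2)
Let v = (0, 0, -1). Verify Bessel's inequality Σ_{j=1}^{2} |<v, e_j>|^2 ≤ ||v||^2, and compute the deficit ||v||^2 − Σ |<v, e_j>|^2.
Σ |<v, e_j>|^2 = 0; ||v||^2 = 1; deficit = 1

Write each e_j = u_j / sqrt(<u_j, u_j>) where u_j is the displayed integer vector. Then <v, e_j> = <v, u_j> / sqrt(<u_j, u_j>), so |<v, e_j>|^2 = <v, u_j>^2 / <u_j, u_j>.
Coefficients: <v, e_1> = 0/sqrt(8), <v, e_2> = 0/sqrt(2).
Square and sum: Σ |<v, e_j>|^2 = 0.
Compute ||v||^2 = v·v = 1.
Deficit = 1 − 0 = 1 ≥ 0, confirming Bessel's inequality. (The deficit equals ||v − Σ <v,e_j> e_j||^2, the squared distance from v to span{e_j}.)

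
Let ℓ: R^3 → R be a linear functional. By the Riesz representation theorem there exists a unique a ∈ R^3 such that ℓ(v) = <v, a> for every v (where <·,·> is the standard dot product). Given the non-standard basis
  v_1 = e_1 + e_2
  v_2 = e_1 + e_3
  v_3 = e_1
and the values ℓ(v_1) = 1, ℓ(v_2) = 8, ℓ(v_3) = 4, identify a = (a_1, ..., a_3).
a = (4, -3, 4)

Write a = (a_1, ..., a_3) in the standard basis. For each basis vector v_i, ℓ(v_i) = <v_i, a> is a linear equation in the a_j's. Collect the n equations into a matrix system V a = ℓ, where row i of V is v_i (expressed in the standard basis). Since V is invertible (lower-triangular with 1s on the diagonal, up to permutation), solve by back-substitution:
  V =
[[1, 1, 0],
 [1, 0, 1],
 [1, 0, 0]]
  V a = (1, 8, 4)
Solving gives a = (4, -3, 4).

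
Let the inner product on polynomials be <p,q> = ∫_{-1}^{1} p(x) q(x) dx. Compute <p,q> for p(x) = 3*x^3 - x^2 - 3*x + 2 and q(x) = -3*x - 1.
<p,q> = -14/15

Expand the product: p(x)·q(x) = -9*x^4 + 10*x^2 - 3*x - 2.
∫_{-1}^{1} of each monomial x^k gives [2/(k+1) if k even, 0 if k odd]. Integrating term-by-term (or equivalently evaluating the antiderivative F(x) = -9*x^5/5 + 10*x^3/3 - 3*x^2/2 - 2*x at the endpoints):
  F(1) − F(−1) = -59/30 − (-31/30) = -14/15.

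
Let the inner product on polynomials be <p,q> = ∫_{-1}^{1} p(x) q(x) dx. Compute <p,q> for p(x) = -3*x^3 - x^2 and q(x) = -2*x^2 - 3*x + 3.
<p,q> = 12/5

Expand the product: p(x)·q(x) = 6*x^5 + 11*x^4 - 6*x^3 - 3*x^2.
∫_{-1}^{1} of each monomial x^k gives [2/(k+1) if k even, 0 if k odd]. Integrating term-by-term (or equivalently evaluating the antiderivative F(x) = x^6 + 11*x^5/5 - 3*x^4/2 - x^3 at the endpoints):
  F(1) − F(−1) = 7/10 − (-17/10) = 12/5.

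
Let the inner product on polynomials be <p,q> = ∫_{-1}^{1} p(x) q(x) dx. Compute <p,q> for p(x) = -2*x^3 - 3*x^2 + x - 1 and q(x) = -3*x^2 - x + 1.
<p,q> = 26/15

Expand the product: p(x)·q(x) = 6*x^5 + 11*x^4 - 2*x^3 - x^2 + 2*x - 1.
∫_{-1}^{1} of each monomial x^k gives [2/(k+1) if k even, 0 if k odd]. Integrating term-by-term (or equivalently evaluating the antiderivative F(x) = x^6 + 11*x^5/5 - x^4/2 - x^3/3 + x^2 - x at the endpoints):
  F(1) − F(−1) = 71/30 − (19/30) = 26/15.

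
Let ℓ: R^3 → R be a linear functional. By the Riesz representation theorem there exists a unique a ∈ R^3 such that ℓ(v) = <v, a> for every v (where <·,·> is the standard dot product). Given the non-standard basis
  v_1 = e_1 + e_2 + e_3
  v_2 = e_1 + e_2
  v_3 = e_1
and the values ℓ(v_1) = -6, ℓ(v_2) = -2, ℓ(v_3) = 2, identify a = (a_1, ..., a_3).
a = (2, -4, -4)

Write a = (a_1, ..., a_3) in the standard basis. For each basis vector v_i, ℓ(v_i) = <v_i, a> is a linear equation in the a_j's. Collect the n equations into a matrix system V a = ℓ, where row i of V is v_i (expressed in the standard basis). Since V is invertible (lower-triangular with 1s on the diagonal, up to permutation), solve by back-substitution:
  V =
[[1, 1, 1],
 [1, 1, 0],
 [1, 0, 0]]
  V a = (-6, -2, 2)
Solving gives a = (2, -4, -4).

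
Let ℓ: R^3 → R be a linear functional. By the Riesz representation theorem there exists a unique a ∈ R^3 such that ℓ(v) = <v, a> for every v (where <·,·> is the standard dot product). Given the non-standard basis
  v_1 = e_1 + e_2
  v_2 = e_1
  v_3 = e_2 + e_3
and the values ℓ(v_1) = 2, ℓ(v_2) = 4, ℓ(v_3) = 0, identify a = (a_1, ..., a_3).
a = (4, -2, 2)

Write a = (a_1, ..., a_3) in the standard basis. For each basis vector v_i, ℓ(v_i) = <v_i, a> is a linear equation in the a_j's. Collect the n equations into a matrix system V a = ℓ, where row i of V is v_i (expressed in the standard basis). Since V is invertible (lower-triangular with 1s on the diagonal, up to permutation), solve by back-substitution:
  V =
[[1, 1, 0],
 [1, 0, 0],
 [0, 1, 1]]
  V a = (2, 4, 0)
Solving gives a = (4, -2, 2).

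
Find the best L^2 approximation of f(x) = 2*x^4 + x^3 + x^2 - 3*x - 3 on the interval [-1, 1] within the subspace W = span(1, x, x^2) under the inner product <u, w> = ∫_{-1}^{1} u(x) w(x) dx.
g(x) = 19*x^2/7 - 12*x/5 - 111/35

The best approximation g ∈ W is the orthogonal projection of f onto W. Writing g = a_0 + a_1 x + a_2 x^2, the coefficients solve the normal equations G · a = b where
  G_{ij} = <φ_i, φ_j> and b_i = <f, φ_i>, with φ_0 = 1, φ_1 = x, φ_2 = x^2.
G =
  [2, 0, 2/3]
  [0, 2/3, 0]
  [2/3, 0, 2/5],
b = (-68/15, -8/5, -36/35).
Solving gives a_0 = -111/35, a_1 = -12/5, a_2 = 19/7, so
  g(x) = 19*x^2/7 - 12*x/5 - 111/35.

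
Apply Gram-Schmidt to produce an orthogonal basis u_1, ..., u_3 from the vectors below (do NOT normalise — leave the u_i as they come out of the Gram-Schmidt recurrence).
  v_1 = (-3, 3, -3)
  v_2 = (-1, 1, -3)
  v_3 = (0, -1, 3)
Orthogonal basis:
  u_1 = (-3, 3, -3)
  u_2 = (2/3, -2/3, -4/3)
  u_3 = (-1/2, -1/2, 0)

Apply the Gram-Schmidt recurrence
  u_1 = v_1
  u_i = v_i − Σ_{j<i} ((v_i · u_j) / (u_j · u_j)) · u_j.

Step by step this gives:
  u_1 = (-3, 3, -3)
  u_2 = (2/3, -2/3, -4/3)
  u_3 = (-1/2, -1/2, 0)

Orthogonality check:
  u_2 · u_1 = 0 (should be 0)
  u_3 · u_1 = 0 (should be 0)
  u_3 · u_2 = 0 (should be 0)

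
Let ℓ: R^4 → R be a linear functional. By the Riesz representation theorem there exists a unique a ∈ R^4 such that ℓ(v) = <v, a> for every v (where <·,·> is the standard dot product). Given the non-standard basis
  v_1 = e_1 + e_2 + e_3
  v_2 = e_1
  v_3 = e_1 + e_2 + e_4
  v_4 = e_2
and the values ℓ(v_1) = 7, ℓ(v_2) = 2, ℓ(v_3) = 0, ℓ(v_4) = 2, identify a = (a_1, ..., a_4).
a = (2, 2, 3, -4)

Write a = (a_1, ..., a_4) in the standard basis. For each basis vector v_i, ℓ(v_i) = <v_i, a> is a linear equation in the a_j's. Collect the n equations into a matrix system V a = ℓ, where row i of V is v_i (expressed in the standard basis). Since V is invertible (lower-triangular with 1s on the diagonal, up to permutation), solve by back-substitution:
  V =
[[1, 1, 1, 0],
 [1, 0, 0, 0],
 [1, 1, 0, 1],
 [0, 1, 0, 0]]
  V a = (7, 2, 0, 2)
Solving gives a = (2, 2, 3, -4).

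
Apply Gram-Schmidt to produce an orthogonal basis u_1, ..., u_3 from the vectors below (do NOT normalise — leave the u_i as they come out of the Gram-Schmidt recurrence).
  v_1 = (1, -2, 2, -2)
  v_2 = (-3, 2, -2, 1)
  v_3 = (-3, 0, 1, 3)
Orthogonal basis:
  u_1 = (1, -2, 2, -2)
  u_2 = (-2, 0, 0, -1)
  u_3 = (-82/65, -14/13, 27/13, 164/65)

Apply the Gram-Schmidt recurrence
  u_1 = v_1
  u_i = v_i − Σ_{j<i} ((v_i · u_j) / (u_j · u_j)) · u_j.

Step by step this gives:
  u_1 = (1, -2, 2, -2)
  u_2 = (-2, 0, 0, -1)
  u_3 = (-82/65, -14/13, 27/13, 164/65)

Orthogonality check:
  u_2 · u_1 = 0 (should be 0)
  u_3 · u_1 = 0 (should be 0)
  u_3 · u_2 = 0 (should be 0)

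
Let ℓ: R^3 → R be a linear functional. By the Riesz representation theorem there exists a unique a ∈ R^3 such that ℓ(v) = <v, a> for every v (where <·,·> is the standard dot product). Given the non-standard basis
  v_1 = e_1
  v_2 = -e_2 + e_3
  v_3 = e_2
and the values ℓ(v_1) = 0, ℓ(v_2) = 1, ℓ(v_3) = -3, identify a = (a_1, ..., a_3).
a = (0, -3, -2)

Write a = (a_1, ..., a_3) in the standard basis. For each basis vector v_i, ℓ(v_i) = <v_i, a> is a linear equation in the a_j's. Collect the n equations into a matrix system V a = ℓ, where row i of V is v_i (expressed in the standard basis). Since V is invertible (lower-triangular with 1s on the diagonal, up to permutation), solve by back-substitution:
  V =
[[1, 0, 0],
 [0, -1, 1],
 [0, 1, 0]]
  V a = (0, 1, -3)
Solving gives a = (0, -3, -2).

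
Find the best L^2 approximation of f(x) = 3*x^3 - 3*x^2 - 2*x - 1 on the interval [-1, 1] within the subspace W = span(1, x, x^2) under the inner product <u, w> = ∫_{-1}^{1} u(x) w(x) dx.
g(x) = -3*x^2 - x/5 - 1

The best approximation g ∈ W is the orthogonal projection of f onto W. Writing g = a_0 + a_1 x + a_2 x^2, the coefficients solve the normal equations G · a = b where
  G_{ij} = <φ_i, φ_j> and b_i = <f, φ_i>, with φ_0 = 1, φ_1 = x, φ_2 = x^2.
G =
  [2, 0, 2/3]
  [0, 2/3, 0]
  [2/3, 0, 2/5],
b = (-4, -2/15, -28/15).
Solving gives a_0 = -1, a_1 = -1/5, a_2 = -3, so
  g(x) = -3*x^2 - x/5 - 1.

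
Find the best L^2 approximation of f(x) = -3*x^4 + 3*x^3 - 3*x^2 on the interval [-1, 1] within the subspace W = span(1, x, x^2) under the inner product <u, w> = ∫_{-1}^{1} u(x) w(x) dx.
g(x) = -39*x^2/7 + 9*x/5 + 9/35

The best approximation g ∈ W is the orthogonal projection of f onto W. Writing g = a_0 + a_1 x + a_2 x^2, the coefficients solve the normal equations G · a = b where
  G_{ij} = <φ_i, φ_j> and b_i = <f, φ_i>, with φ_0 = 1, φ_1 = x, φ_2 = x^2.
G =
  [2, 0, 2/3]
  [0, 2/3, 0]
  [2/3, 0, 2/5],
b = (-16/5, 6/5, -72/35).
Solving gives a_0 = 9/35, a_1 = 9/5, a_2 = -39/7, so
  g(x) = -39*x^2/7 + 9*x/5 + 9/35.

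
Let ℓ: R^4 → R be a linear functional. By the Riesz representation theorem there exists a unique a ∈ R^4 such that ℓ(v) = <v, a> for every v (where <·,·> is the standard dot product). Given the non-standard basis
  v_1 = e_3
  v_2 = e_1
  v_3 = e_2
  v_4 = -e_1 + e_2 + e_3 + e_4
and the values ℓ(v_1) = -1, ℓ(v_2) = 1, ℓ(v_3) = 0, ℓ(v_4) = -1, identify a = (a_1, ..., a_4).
a = (1, 0, -1, 1)

Write a = (a_1, ..., a_4) in the standard basis. For each basis vector v_i, ℓ(v_i) = <v_i, a> is a linear equation in the a_j's. Collect the n equations into a matrix system V a = ℓ, where row i of V is v_i (expressed in the standard basis). Since V is invertible (lower-triangular with 1s on the diagonal, up to permutation), solve by back-substitution:
  V =
[[0, 0, 1, 0],
 [1, 0, 0, 0],
 [0, 1, 0, 0],
 [-1, 1, 1, 1]]
  V a = (-1, 1, 0, -1)
Solving gives a = (1, 0, -1, 1).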